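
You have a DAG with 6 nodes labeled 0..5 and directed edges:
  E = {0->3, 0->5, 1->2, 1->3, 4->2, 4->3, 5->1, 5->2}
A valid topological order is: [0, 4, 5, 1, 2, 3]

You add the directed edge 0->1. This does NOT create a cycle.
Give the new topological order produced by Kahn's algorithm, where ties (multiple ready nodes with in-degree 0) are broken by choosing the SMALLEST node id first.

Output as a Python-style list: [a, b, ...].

Old toposort: [0, 4, 5, 1, 2, 3]
Added edge: 0->1
Position of 0 (0) < position of 1 (3). Old order still valid.
Run Kahn's algorithm (break ties by smallest node id):
  initial in-degrees: [0, 2, 3, 3, 0, 1]
  ready (indeg=0): [0, 4]
  pop 0: indeg[1]->1; indeg[3]->2; indeg[5]->0 | ready=[4, 5] | order so far=[0]
  pop 4: indeg[2]->2; indeg[3]->1 | ready=[5] | order so far=[0, 4]
  pop 5: indeg[1]->0; indeg[2]->1 | ready=[1] | order so far=[0, 4, 5]
  pop 1: indeg[2]->0; indeg[3]->0 | ready=[2, 3] | order so far=[0, 4, 5, 1]
  pop 2: no out-edges | ready=[3] | order so far=[0, 4, 5, 1, 2]
  pop 3: no out-edges | ready=[] | order so far=[0, 4, 5, 1, 2, 3]
  Result: [0, 4, 5, 1, 2, 3]

Answer: [0, 4, 5, 1, 2, 3]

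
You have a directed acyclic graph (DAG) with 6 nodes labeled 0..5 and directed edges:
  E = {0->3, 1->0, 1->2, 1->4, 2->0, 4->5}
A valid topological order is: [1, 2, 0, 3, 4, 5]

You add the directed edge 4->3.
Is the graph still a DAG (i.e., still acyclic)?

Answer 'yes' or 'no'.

Answer: yes

Derivation:
Given toposort: [1, 2, 0, 3, 4, 5]
Position of 4: index 4; position of 3: index 3
New edge 4->3: backward (u after v in old order)
Backward edge: old toposort is now invalid. Check if this creates a cycle.
Does 3 already reach 4? Reachable from 3: [3]. NO -> still a DAG (reorder needed).
Still a DAG? yes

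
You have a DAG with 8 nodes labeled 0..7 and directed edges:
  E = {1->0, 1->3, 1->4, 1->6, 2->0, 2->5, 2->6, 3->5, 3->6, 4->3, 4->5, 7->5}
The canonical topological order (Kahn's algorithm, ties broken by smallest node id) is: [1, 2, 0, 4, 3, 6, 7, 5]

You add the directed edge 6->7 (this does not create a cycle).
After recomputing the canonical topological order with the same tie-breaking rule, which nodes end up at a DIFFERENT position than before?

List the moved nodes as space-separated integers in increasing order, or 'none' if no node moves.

Old toposort: [1, 2, 0, 4, 3, 6, 7, 5]
Added edge 6->7
Recompute Kahn (smallest-id tiebreak):
  initial in-degrees: [2, 0, 0, 2, 1, 4, 3, 1]
  ready (indeg=0): [1, 2]
  pop 1: indeg[0]->1; indeg[3]->1; indeg[4]->0; indeg[6]->2 | ready=[2, 4] | order so far=[1]
  pop 2: indeg[0]->0; indeg[5]->3; indeg[6]->1 | ready=[0, 4] | order so far=[1, 2]
  pop 0: no out-edges | ready=[4] | order so far=[1, 2, 0]
  pop 4: indeg[3]->0; indeg[5]->2 | ready=[3] | order so far=[1, 2, 0, 4]
  pop 3: indeg[5]->1; indeg[6]->0 | ready=[6] | order so far=[1, 2, 0, 4, 3]
  pop 6: indeg[7]->0 | ready=[7] | order so far=[1, 2, 0, 4, 3, 6]
  pop 7: indeg[5]->0 | ready=[5] | order so far=[1, 2, 0, 4, 3, 6, 7]
  pop 5: no out-edges | ready=[] | order so far=[1, 2, 0, 4, 3, 6, 7, 5]
New canonical toposort: [1, 2, 0, 4, 3, 6, 7, 5]
Compare positions:
  Node 0: index 2 -> 2 (same)
  Node 1: index 0 -> 0 (same)
  Node 2: index 1 -> 1 (same)
  Node 3: index 4 -> 4 (same)
  Node 4: index 3 -> 3 (same)
  Node 5: index 7 -> 7 (same)
  Node 6: index 5 -> 5 (same)
  Node 7: index 6 -> 6 (same)
Nodes that changed position: none

Answer: none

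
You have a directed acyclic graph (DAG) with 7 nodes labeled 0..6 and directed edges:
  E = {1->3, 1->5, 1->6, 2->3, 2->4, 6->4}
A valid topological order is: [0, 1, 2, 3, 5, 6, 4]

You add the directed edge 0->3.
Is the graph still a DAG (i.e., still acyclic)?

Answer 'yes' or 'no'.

Answer: yes

Derivation:
Given toposort: [0, 1, 2, 3, 5, 6, 4]
Position of 0: index 0; position of 3: index 3
New edge 0->3: forward
Forward edge: respects the existing order. Still a DAG, same toposort still valid.
Still a DAG? yes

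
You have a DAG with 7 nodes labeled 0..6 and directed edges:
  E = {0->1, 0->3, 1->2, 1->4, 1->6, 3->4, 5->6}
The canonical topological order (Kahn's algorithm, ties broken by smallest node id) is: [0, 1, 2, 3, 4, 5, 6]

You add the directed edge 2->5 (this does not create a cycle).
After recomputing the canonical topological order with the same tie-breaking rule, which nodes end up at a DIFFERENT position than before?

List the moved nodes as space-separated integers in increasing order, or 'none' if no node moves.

Answer: none

Derivation:
Old toposort: [0, 1, 2, 3, 4, 5, 6]
Added edge 2->5
Recompute Kahn (smallest-id tiebreak):
  initial in-degrees: [0, 1, 1, 1, 2, 1, 2]
  ready (indeg=0): [0]
  pop 0: indeg[1]->0; indeg[3]->0 | ready=[1, 3] | order so far=[0]
  pop 1: indeg[2]->0; indeg[4]->1; indeg[6]->1 | ready=[2, 3] | order so far=[0, 1]
  pop 2: indeg[5]->0 | ready=[3, 5] | order so far=[0, 1, 2]
  pop 3: indeg[4]->0 | ready=[4, 5] | order so far=[0, 1, 2, 3]
  pop 4: no out-edges | ready=[5] | order so far=[0, 1, 2, 3, 4]
  pop 5: indeg[6]->0 | ready=[6] | order so far=[0, 1, 2, 3, 4, 5]
  pop 6: no out-edges | ready=[] | order so far=[0, 1, 2, 3, 4, 5, 6]
New canonical toposort: [0, 1, 2, 3, 4, 5, 6]
Compare positions:
  Node 0: index 0 -> 0 (same)
  Node 1: index 1 -> 1 (same)
  Node 2: index 2 -> 2 (same)
  Node 3: index 3 -> 3 (same)
  Node 4: index 4 -> 4 (same)
  Node 5: index 5 -> 5 (same)
  Node 6: index 6 -> 6 (same)
Nodes that changed position: none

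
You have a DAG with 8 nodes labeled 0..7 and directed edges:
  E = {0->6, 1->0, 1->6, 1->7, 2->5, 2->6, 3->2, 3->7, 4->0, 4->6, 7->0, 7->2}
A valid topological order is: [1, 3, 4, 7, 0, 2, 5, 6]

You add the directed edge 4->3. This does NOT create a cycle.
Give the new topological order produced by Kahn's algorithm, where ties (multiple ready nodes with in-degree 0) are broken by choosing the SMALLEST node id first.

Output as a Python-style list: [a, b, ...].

Answer: [1, 4, 3, 7, 0, 2, 5, 6]

Derivation:
Old toposort: [1, 3, 4, 7, 0, 2, 5, 6]
Added edge: 4->3
Position of 4 (2) > position of 3 (1). Must reorder: 4 must now come before 3.
Run Kahn's algorithm (break ties by smallest node id):
  initial in-degrees: [3, 0, 2, 1, 0, 1, 4, 2]
  ready (indeg=0): [1, 4]
  pop 1: indeg[0]->2; indeg[6]->3; indeg[7]->1 | ready=[4] | order so far=[1]
  pop 4: indeg[0]->1; indeg[3]->0; indeg[6]->2 | ready=[3] | order so far=[1, 4]
  pop 3: indeg[2]->1; indeg[7]->0 | ready=[7] | order so far=[1, 4, 3]
  pop 7: indeg[0]->0; indeg[2]->0 | ready=[0, 2] | order so far=[1, 4, 3, 7]
  pop 0: indeg[6]->1 | ready=[2] | order so far=[1, 4, 3, 7, 0]
  pop 2: indeg[5]->0; indeg[6]->0 | ready=[5, 6] | order so far=[1, 4, 3, 7, 0, 2]
  pop 5: no out-edges | ready=[6] | order so far=[1, 4, 3, 7, 0, 2, 5]
  pop 6: no out-edges | ready=[] | order so far=[1, 4, 3, 7, 0, 2, 5, 6]
  Result: [1, 4, 3, 7, 0, 2, 5, 6]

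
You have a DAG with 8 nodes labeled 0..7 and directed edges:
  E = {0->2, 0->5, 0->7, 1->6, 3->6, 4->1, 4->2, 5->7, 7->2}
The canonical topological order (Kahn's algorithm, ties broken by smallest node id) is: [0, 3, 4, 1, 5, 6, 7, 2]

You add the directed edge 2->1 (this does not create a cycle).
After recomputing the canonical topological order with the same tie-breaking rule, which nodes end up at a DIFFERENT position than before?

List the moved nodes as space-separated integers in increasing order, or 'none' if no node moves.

Answer: 1 2 5 6 7

Derivation:
Old toposort: [0, 3, 4, 1, 5, 6, 7, 2]
Added edge 2->1
Recompute Kahn (smallest-id tiebreak):
  initial in-degrees: [0, 2, 3, 0, 0, 1, 2, 2]
  ready (indeg=0): [0, 3, 4]
  pop 0: indeg[2]->2; indeg[5]->0; indeg[7]->1 | ready=[3, 4, 5] | order so far=[0]
  pop 3: indeg[6]->1 | ready=[4, 5] | order so far=[0, 3]
  pop 4: indeg[1]->1; indeg[2]->1 | ready=[5] | order so far=[0, 3, 4]
  pop 5: indeg[7]->0 | ready=[7] | order so far=[0, 3, 4, 5]
  pop 7: indeg[2]->0 | ready=[2] | order so far=[0, 3, 4, 5, 7]
  pop 2: indeg[1]->0 | ready=[1] | order so far=[0, 3, 4, 5, 7, 2]
  pop 1: indeg[6]->0 | ready=[6] | order so far=[0, 3, 4, 5, 7, 2, 1]
  pop 6: no out-edges | ready=[] | order so far=[0, 3, 4, 5, 7, 2, 1, 6]
New canonical toposort: [0, 3, 4, 5, 7, 2, 1, 6]
Compare positions:
  Node 0: index 0 -> 0 (same)
  Node 1: index 3 -> 6 (moved)
  Node 2: index 7 -> 5 (moved)
  Node 3: index 1 -> 1 (same)
  Node 4: index 2 -> 2 (same)
  Node 5: index 4 -> 3 (moved)
  Node 6: index 5 -> 7 (moved)
  Node 7: index 6 -> 4 (moved)
Nodes that changed position: 1 2 5 6 7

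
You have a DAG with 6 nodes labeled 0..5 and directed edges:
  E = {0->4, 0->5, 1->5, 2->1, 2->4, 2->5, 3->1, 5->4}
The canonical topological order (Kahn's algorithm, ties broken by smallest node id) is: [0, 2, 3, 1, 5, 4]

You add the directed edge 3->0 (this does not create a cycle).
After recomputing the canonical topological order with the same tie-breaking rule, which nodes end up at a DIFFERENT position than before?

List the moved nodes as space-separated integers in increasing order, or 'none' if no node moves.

Old toposort: [0, 2, 3, 1, 5, 4]
Added edge 3->0
Recompute Kahn (smallest-id tiebreak):
  initial in-degrees: [1, 2, 0, 0, 3, 3]
  ready (indeg=0): [2, 3]
  pop 2: indeg[1]->1; indeg[4]->2; indeg[5]->2 | ready=[3] | order so far=[2]
  pop 3: indeg[0]->0; indeg[1]->0 | ready=[0, 1] | order so far=[2, 3]
  pop 0: indeg[4]->1; indeg[5]->1 | ready=[1] | order so far=[2, 3, 0]
  pop 1: indeg[5]->0 | ready=[5] | order so far=[2, 3, 0, 1]
  pop 5: indeg[4]->0 | ready=[4] | order so far=[2, 3, 0, 1, 5]
  pop 4: no out-edges | ready=[] | order so far=[2, 3, 0, 1, 5, 4]
New canonical toposort: [2, 3, 0, 1, 5, 4]
Compare positions:
  Node 0: index 0 -> 2 (moved)
  Node 1: index 3 -> 3 (same)
  Node 2: index 1 -> 0 (moved)
  Node 3: index 2 -> 1 (moved)
  Node 4: index 5 -> 5 (same)
  Node 5: index 4 -> 4 (same)
Nodes that changed position: 0 2 3

Answer: 0 2 3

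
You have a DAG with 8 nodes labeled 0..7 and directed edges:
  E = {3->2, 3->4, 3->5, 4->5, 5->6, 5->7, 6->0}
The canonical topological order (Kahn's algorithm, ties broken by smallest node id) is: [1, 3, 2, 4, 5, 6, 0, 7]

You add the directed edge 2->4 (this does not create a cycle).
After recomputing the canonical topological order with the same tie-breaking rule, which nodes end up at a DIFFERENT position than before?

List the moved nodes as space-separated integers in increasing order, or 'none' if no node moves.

Answer: none

Derivation:
Old toposort: [1, 3, 2, 4, 5, 6, 0, 7]
Added edge 2->4
Recompute Kahn (smallest-id tiebreak):
  initial in-degrees: [1, 0, 1, 0, 2, 2, 1, 1]
  ready (indeg=0): [1, 3]
  pop 1: no out-edges | ready=[3] | order so far=[1]
  pop 3: indeg[2]->0; indeg[4]->1; indeg[5]->1 | ready=[2] | order so far=[1, 3]
  pop 2: indeg[4]->0 | ready=[4] | order so far=[1, 3, 2]
  pop 4: indeg[5]->0 | ready=[5] | order so far=[1, 3, 2, 4]
  pop 5: indeg[6]->0; indeg[7]->0 | ready=[6, 7] | order so far=[1, 3, 2, 4, 5]
  pop 6: indeg[0]->0 | ready=[0, 7] | order so far=[1, 3, 2, 4, 5, 6]
  pop 0: no out-edges | ready=[7] | order so far=[1, 3, 2, 4, 5, 6, 0]
  pop 7: no out-edges | ready=[] | order so far=[1, 3, 2, 4, 5, 6, 0, 7]
New canonical toposort: [1, 3, 2, 4, 5, 6, 0, 7]
Compare positions:
  Node 0: index 6 -> 6 (same)
  Node 1: index 0 -> 0 (same)
  Node 2: index 2 -> 2 (same)
  Node 3: index 1 -> 1 (same)
  Node 4: index 3 -> 3 (same)
  Node 5: index 4 -> 4 (same)
  Node 6: index 5 -> 5 (same)
  Node 7: index 7 -> 7 (same)
Nodes that changed position: none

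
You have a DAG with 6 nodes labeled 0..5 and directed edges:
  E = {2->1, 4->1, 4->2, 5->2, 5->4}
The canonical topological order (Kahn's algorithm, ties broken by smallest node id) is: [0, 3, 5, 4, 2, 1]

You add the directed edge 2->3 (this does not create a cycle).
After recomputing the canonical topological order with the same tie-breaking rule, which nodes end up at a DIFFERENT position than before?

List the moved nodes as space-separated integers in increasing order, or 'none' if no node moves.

Old toposort: [0, 3, 5, 4, 2, 1]
Added edge 2->3
Recompute Kahn (smallest-id tiebreak):
  initial in-degrees: [0, 2, 2, 1, 1, 0]
  ready (indeg=0): [0, 5]
  pop 0: no out-edges | ready=[5] | order so far=[0]
  pop 5: indeg[2]->1; indeg[4]->0 | ready=[4] | order so far=[0, 5]
  pop 4: indeg[1]->1; indeg[2]->0 | ready=[2] | order so far=[0, 5, 4]
  pop 2: indeg[1]->0; indeg[3]->0 | ready=[1, 3] | order so far=[0, 5, 4, 2]
  pop 1: no out-edges | ready=[3] | order so far=[0, 5, 4, 2, 1]
  pop 3: no out-edges | ready=[] | order so far=[0, 5, 4, 2, 1, 3]
New canonical toposort: [0, 5, 4, 2, 1, 3]
Compare positions:
  Node 0: index 0 -> 0 (same)
  Node 1: index 5 -> 4 (moved)
  Node 2: index 4 -> 3 (moved)
  Node 3: index 1 -> 5 (moved)
  Node 4: index 3 -> 2 (moved)
  Node 5: index 2 -> 1 (moved)
Nodes that changed position: 1 2 3 4 5

Answer: 1 2 3 4 5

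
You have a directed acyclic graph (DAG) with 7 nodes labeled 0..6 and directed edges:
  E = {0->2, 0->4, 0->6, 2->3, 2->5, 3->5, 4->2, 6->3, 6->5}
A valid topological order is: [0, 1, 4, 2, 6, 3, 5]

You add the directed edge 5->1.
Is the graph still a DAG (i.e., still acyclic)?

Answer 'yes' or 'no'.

Given toposort: [0, 1, 4, 2, 6, 3, 5]
Position of 5: index 6; position of 1: index 1
New edge 5->1: backward (u after v in old order)
Backward edge: old toposort is now invalid. Check if this creates a cycle.
Does 1 already reach 5? Reachable from 1: [1]. NO -> still a DAG (reorder needed).
Still a DAG? yes

Answer: yes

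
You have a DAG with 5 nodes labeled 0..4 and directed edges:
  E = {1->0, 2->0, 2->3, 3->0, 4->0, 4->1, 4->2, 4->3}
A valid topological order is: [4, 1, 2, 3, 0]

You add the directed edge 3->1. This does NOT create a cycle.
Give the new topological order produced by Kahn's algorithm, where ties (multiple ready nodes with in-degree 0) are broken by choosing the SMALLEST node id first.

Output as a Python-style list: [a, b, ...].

Answer: [4, 2, 3, 1, 0]

Derivation:
Old toposort: [4, 1, 2, 3, 0]
Added edge: 3->1
Position of 3 (3) > position of 1 (1). Must reorder: 3 must now come before 1.
Run Kahn's algorithm (break ties by smallest node id):
  initial in-degrees: [4, 2, 1, 2, 0]
  ready (indeg=0): [4]
  pop 4: indeg[0]->3; indeg[1]->1; indeg[2]->0; indeg[3]->1 | ready=[2] | order so far=[4]
  pop 2: indeg[0]->2; indeg[3]->0 | ready=[3] | order so far=[4, 2]
  pop 3: indeg[0]->1; indeg[1]->0 | ready=[1] | order so far=[4, 2, 3]
  pop 1: indeg[0]->0 | ready=[0] | order so far=[4, 2, 3, 1]
  pop 0: no out-edges | ready=[] | order so far=[4, 2, 3, 1, 0]
  Result: [4, 2, 3, 1, 0]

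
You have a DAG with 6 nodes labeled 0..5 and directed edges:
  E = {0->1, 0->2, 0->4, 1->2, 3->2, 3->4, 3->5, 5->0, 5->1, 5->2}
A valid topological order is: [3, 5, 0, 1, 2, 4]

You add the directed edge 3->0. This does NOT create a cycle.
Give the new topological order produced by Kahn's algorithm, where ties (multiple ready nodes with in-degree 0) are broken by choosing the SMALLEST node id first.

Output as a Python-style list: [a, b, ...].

Answer: [3, 5, 0, 1, 2, 4]

Derivation:
Old toposort: [3, 5, 0, 1, 2, 4]
Added edge: 3->0
Position of 3 (0) < position of 0 (2). Old order still valid.
Run Kahn's algorithm (break ties by smallest node id):
  initial in-degrees: [2, 2, 4, 0, 2, 1]
  ready (indeg=0): [3]
  pop 3: indeg[0]->1; indeg[2]->3; indeg[4]->1; indeg[5]->0 | ready=[5] | order so far=[3]
  pop 5: indeg[0]->0; indeg[1]->1; indeg[2]->2 | ready=[0] | order so far=[3, 5]
  pop 0: indeg[1]->0; indeg[2]->1; indeg[4]->0 | ready=[1, 4] | order so far=[3, 5, 0]
  pop 1: indeg[2]->0 | ready=[2, 4] | order so far=[3, 5, 0, 1]
  pop 2: no out-edges | ready=[4] | order so far=[3, 5, 0, 1, 2]
  pop 4: no out-edges | ready=[] | order so far=[3, 5, 0, 1, 2, 4]
  Result: [3, 5, 0, 1, 2, 4]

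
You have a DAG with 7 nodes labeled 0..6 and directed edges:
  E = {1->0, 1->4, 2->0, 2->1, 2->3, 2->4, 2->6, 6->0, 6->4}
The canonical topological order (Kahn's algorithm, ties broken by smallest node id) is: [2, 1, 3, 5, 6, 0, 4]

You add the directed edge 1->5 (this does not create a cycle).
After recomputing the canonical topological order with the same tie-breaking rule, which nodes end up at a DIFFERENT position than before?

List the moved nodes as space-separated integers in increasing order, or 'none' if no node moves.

Old toposort: [2, 1, 3, 5, 6, 0, 4]
Added edge 1->5
Recompute Kahn (smallest-id tiebreak):
  initial in-degrees: [3, 1, 0, 1, 3, 1, 1]
  ready (indeg=0): [2]
  pop 2: indeg[0]->2; indeg[1]->0; indeg[3]->0; indeg[4]->2; indeg[6]->0 | ready=[1, 3, 6] | order so far=[2]
  pop 1: indeg[0]->1; indeg[4]->1; indeg[5]->0 | ready=[3, 5, 6] | order so far=[2, 1]
  pop 3: no out-edges | ready=[5, 6] | order so far=[2, 1, 3]
  pop 5: no out-edges | ready=[6] | order so far=[2, 1, 3, 5]
  pop 6: indeg[0]->0; indeg[4]->0 | ready=[0, 4] | order so far=[2, 1, 3, 5, 6]
  pop 0: no out-edges | ready=[4] | order so far=[2, 1, 3, 5, 6, 0]
  pop 4: no out-edges | ready=[] | order so far=[2, 1, 3, 5, 6, 0, 4]
New canonical toposort: [2, 1, 3, 5, 6, 0, 4]
Compare positions:
  Node 0: index 5 -> 5 (same)
  Node 1: index 1 -> 1 (same)
  Node 2: index 0 -> 0 (same)
  Node 3: index 2 -> 2 (same)
  Node 4: index 6 -> 6 (same)
  Node 5: index 3 -> 3 (same)
  Node 6: index 4 -> 4 (same)
Nodes that changed position: none

Answer: none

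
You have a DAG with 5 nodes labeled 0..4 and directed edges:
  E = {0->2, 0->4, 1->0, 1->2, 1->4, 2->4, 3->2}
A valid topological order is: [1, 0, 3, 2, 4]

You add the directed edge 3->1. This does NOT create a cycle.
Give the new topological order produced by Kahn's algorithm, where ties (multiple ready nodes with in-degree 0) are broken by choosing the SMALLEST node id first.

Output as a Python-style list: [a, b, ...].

Old toposort: [1, 0, 3, 2, 4]
Added edge: 3->1
Position of 3 (2) > position of 1 (0). Must reorder: 3 must now come before 1.
Run Kahn's algorithm (break ties by smallest node id):
  initial in-degrees: [1, 1, 3, 0, 3]
  ready (indeg=0): [3]
  pop 3: indeg[1]->0; indeg[2]->2 | ready=[1] | order so far=[3]
  pop 1: indeg[0]->0; indeg[2]->1; indeg[4]->2 | ready=[0] | order so far=[3, 1]
  pop 0: indeg[2]->0; indeg[4]->1 | ready=[2] | order so far=[3, 1, 0]
  pop 2: indeg[4]->0 | ready=[4] | order so far=[3, 1, 0, 2]
  pop 4: no out-edges | ready=[] | order so far=[3, 1, 0, 2, 4]
  Result: [3, 1, 0, 2, 4]

Answer: [3, 1, 0, 2, 4]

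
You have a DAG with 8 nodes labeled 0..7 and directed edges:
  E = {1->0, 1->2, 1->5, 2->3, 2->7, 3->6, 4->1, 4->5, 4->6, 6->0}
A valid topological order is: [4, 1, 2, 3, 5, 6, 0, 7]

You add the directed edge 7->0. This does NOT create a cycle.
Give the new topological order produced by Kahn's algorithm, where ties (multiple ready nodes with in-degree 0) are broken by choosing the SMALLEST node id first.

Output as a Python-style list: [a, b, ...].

Answer: [4, 1, 2, 3, 5, 6, 7, 0]

Derivation:
Old toposort: [4, 1, 2, 3, 5, 6, 0, 7]
Added edge: 7->0
Position of 7 (7) > position of 0 (6). Must reorder: 7 must now come before 0.
Run Kahn's algorithm (break ties by smallest node id):
  initial in-degrees: [3, 1, 1, 1, 0, 2, 2, 1]
  ready (indeg=0): [4]
  pop 4: indeg[1]->0; indeg[5]->1; indeg[6]->1 | ready=[1] | order so far=[4]
  pop 1: indeg[0]->2; indeg[2]->0; indeg[5]->0 | ready=[2, 5] | order so far=[4, 1]
  pop 2: indeg[3]->0; indeg[7]->0 | ready=[3, 5, 7] | order so far=[4, 1, 2]
  pop 3: indeg[6]->0 | ready=[5, 6, 7] | order so far=[4, 1, 2, 3]
  pop 5: no out-edges | ready=[6, 7] | order so far=[4, 1, 2, 3, 5]
  pop 6: indeg[0]->1 | ready=[7] | order so far=[4, 1, 2, 3, 5, 6]
  pop 7: indeg[0]->0 | ready=[0] | order so far=[4, 1, 2, 3, 5, 6, 7]
  pop 0: no out-edges | ready=[] | order so far=[4, 1, 2, 3, 5, 6, 7, 0]
  Result: [4, 1, 2, 3, 5, 6, 7, 0]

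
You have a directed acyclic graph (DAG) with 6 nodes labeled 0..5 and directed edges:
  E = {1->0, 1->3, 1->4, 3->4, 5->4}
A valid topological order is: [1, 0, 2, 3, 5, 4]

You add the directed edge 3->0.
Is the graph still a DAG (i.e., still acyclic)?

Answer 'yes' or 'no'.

Answer: yes

Derivation:
Given toposort: [1, 0, 2, 3, 5, 4]
Position of 3: index 3; position of 0: index 1
New edge 3->0: backward (u after v in old order)
Backward edge: old toposort is now invalid. Check if this creates a cycle.
Does 0 already reach 3? Reachable from 0: [0]. NO -> still a DAG (reorder needed).
Still a DAG? yes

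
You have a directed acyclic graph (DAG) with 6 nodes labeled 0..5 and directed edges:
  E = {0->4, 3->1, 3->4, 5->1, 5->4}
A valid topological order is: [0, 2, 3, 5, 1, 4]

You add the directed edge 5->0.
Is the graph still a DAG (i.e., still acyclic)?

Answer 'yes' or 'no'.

Given toposort: [0, 2, 3, 5, 1, 4]
Position of 5: index 3; position of 0: index 0
New edge 5->0: backward (u after v in old order)
Backward edge: old toposort is now invalid. Check if this creates a cycle.
Does 0 already reach 5? Reachable from 0: [0, 4]. NO -> still a DAG (reorder needed).
Still a DAG? yes

Answer: yes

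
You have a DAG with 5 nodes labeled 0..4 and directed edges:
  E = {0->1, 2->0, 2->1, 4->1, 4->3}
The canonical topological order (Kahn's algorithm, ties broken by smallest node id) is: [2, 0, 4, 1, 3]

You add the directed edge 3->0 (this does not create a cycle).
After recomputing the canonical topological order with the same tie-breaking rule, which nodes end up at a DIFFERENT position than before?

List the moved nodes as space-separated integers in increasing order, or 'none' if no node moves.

Answer: 0 1 3 4

Derivation:
Old toposort: [2, 0, 4, 1, 3]
Added edge 3->0
Recompute Kahn (smallest-id tiebreak):
  initial in-degrees: [2, 3, 0, 1, 0]
  ready (indeg=0): [2, 4]
  pop 2: indeg[0]->1; indeg[1]->2 | ready=[4] | order so far=[2]
  pop 4: indeg[1]->1; indeg[3]->0 | ready=[3] | order so far=[2, 4]
  pop 3: indeg[0]->0 | ready=[0] | order so far=[2, 4, 3]
  pop 0: indeg[1]->0 | ready=[1] | order so far=[2, 4, 3, 0]
  pop 1: no out-edges | ready=[] | order so far=[2, 4, 3, 0, 1]
New canonical toposort: [2, 4, 3, 0, 1]
Compare positions:
  Node 0: index 1 -> 3 (moved)
  Node 1: index 3 -> 4 (moved)
  Node 2: index 0 -> 0 (same)
  Node 3: index 4 -> 2 (moved)
  Node 4: index 2 -> 1 (moved)
Nodes that changed position: 0 1 3 4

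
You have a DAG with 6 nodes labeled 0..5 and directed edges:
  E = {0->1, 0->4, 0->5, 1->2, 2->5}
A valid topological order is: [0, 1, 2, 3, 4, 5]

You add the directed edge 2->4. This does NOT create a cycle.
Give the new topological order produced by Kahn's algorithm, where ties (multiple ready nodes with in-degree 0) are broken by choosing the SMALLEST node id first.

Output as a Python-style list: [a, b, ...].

Old toposort: [0, 1, 2, 3, 4, 5]
Added edge: 2->4
Position of 2 (2) < position of 4 (4). Old order still valid.
Run Kahn's algorithm (break ties by smallest node id):
  initial in-degrees: [0, 1, 1, 0, 2, 2]
  ready (indeg=0): [0, 3]
  pop 0: indeg[1]->0; indeg[4]->1; indeg[5]->1 | ready=[1, 3] | order so far=[0]
  pop 1: indeg[2]->0 | ready=[2, 3] | order so far=[0, 1]
  pop 2: indeg[4]->0; indeg[5]->0 | ready=[3, 4, 5] | order so far=[0, 1, 2]
  pop 3: no out-edges | ready=[4, 5] | order so far=[0, 1, 2, 3]
  pop 4: no out-edges | ready=[5] | order so far=[0, 1, 2, 3, 4]
  pop 5: no out-edges | ready=[] | order so far=[0, 1, 2, 3, 4, 5]
  Result: [0, 1, 2, 3, 4, 5]

Answer: [0, 1, 2, 3, 4, 5]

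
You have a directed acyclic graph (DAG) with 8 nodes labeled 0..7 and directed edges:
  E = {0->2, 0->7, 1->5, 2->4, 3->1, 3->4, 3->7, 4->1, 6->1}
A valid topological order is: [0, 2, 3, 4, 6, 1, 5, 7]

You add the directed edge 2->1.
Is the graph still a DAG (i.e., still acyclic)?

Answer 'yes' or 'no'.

Given toposort: [0, 2, 3, 4, 6, 1, 5, 7]
Position of 2: index 1; position of 1: index 5
New edge 2->1: forward
Forward edge: respects the existing order. Still a DAG, same toposort still valid.
Still a DAG? yes

Answer: yes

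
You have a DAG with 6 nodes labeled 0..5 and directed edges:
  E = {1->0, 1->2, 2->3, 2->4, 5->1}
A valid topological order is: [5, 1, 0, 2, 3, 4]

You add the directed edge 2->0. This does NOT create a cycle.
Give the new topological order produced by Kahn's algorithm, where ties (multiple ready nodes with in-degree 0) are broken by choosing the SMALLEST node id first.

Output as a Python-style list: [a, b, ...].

Answer: [5, 1, 2, 0, 3, 4]

Derivation:
Old toposort: [5, 1, 0, 2, 3, 4]
Added edge: 2->0
Position of 2 (3) > position of 0 (2). Must reorder: 2 must now come before 0.
Run Kahn's algorithm (break ties by smallest node id):
  initial in-degrees: [2, 1, 1, 1, 1, 0]
  ready (indeg=0): [5]
  pop 5: indeg[1]->0 | ready=[1] | order so far=[5]
  pop 1: indeg[0]->1; indeg[2]->0 | ready=[2] | order so far=[5, 1]
  pop 2: indeg[0]->0; indeg[3]->0; indeg[4]->0 | ready=[0, 3, 4] | order so far=[5, 1, 2]
  pop 0: no out-edges | ready=[3, 4] | order so far=[5, 1, 2, 0]
  pop 3: no out-edges | ready=[4] | order so far=[5, 1, 2, 0, 3]
  pop 4: no out-edges | ready=[] | order so far=[5, 1, 2, 0, 3, 4]
  Result: [5, 1, 2, 0, 3, 4]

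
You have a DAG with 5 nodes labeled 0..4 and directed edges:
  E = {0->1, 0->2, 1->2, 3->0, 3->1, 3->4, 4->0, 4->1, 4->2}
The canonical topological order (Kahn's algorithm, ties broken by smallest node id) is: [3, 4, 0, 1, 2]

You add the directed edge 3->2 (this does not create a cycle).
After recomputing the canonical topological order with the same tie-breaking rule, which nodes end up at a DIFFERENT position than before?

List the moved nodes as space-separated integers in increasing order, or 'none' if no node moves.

Answer: none

Derivation:
Old toposort: [3, 4, 0, 1, 2]
Added edge 3->2
Recompute Kahn (smallest-id tiebreak):
  initial in-degrees: [2, 3, 4, 0, 1]
  ready (indeg=0): [3]
  pop 3: indeg[0]->1; indeg[1]->2; indeg[2]->3; indeg[4]->0 | ready=[4] | order so far=[3]
  pop 4: indeg[0]->0; indeg[1]->1; indeg[2]->2 | ready=[0] | order so far=[3, 4]
  pop 0: indeg[1]->0; indeg[2]->1 | ready=[1] | order so far=[3, 4, 0]
  pop 1: indeg[2]->0 | ready=[2] | order so far=[3, 4, 0, 1]
  pop 2: no out-edges | ready=[] | order so far=[3, 4, 0, 1, 2]
New canonical toposort: [3, 4, 0, 1, 2]
Compare positions:
  Node 0: index 2 -> 2 (same)
  Node 1: index 3 -> 3 (same)
  Node 2: index 4 -> 4 (same)
  Node 3: index 0 -> 0 (same)
  Node 4: index 1 -> 1 (same)
Nodes that changed position: none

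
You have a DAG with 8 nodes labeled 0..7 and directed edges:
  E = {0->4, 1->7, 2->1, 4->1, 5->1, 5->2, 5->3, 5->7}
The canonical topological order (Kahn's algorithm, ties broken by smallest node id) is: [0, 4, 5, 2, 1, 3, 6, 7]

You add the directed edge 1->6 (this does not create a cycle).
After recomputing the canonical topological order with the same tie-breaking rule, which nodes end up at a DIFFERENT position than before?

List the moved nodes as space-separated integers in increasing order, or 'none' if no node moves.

Answer: none

Derivation:
Old toposort: [0, 4, 5, 2, 1, 3, 6, 7]
Added edge 1->6
Recompute Kahn (smallest-id tiebreak):
  initial in-degrees: [0, 3, 1, 1, 1, 0, 1, 2]
  ready (indeg=0): [0, 5]
  pop 0: indeg[4]->0 | ready=[4, 5] | order so far=[0]
  pop 4: indeg[1]->2 | ready=[5] | order so far=[0, 4]
  pop 5: indeg[1]->1; indeg[2]->0; indeg[3]->0; indeg[7]->1 | ready=[2, 3] | order so far=[0, 4, 5]
  pop 2: indeg[1]->0 | ready=[1, 3] | order so far=[0, 4, 5, 2]
  pop 1: indeg[6]->0; indeg[7]->0 | ready=[3, 6, 7] | order so far=[0, 4, 5, 2, 1]
  pop 3: no out-edges | ready=[6, 7] | order so far=[0, 4, 5, 2, 1, 3]
  pop 6: no out-edges | ready=[7] | order so far=[0, 4, 5, 2, 1, 3, 6]
  pop 7: no out-edges | ready=[] | order so far=[0, 4, 5, 2, 1, 3, 6, 7]
New canonical toposort: [0, 4, 5, 2, 1, 3, 6, 7]
Compare positions:
  Node 0: index 0 -> 0 (same)
  Node 1: index 4 -> 4 (same)
  Node 2: index 3 -> 3 (same)
  Node 3: index 5 -> 5 (same)
  Node 4: index 1 -> 1 (same)
  Node 5: index 2 -> 2 (same)
  Node 6: index 6 -> 6 (same)
  Node 7: index 7 -> 7 (same)
Nodes that changed position: none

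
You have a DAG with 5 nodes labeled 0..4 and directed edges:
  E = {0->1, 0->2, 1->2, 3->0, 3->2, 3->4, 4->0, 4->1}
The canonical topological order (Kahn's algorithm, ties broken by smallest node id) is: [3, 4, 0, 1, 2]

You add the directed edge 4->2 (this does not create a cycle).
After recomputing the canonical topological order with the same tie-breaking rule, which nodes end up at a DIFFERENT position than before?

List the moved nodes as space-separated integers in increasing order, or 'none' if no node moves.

Answer: none

Derivation:
Old toposort: [3, 4, 0, 1, 2]
Added edge 4->2
Recompute Kahn (smallest-id tiebreak):
  initial in-degrees: [2, 2, 4, 0, 1]
  ready (indeg=0): [3]
  pop 3: indeg[0]->1; indeg[2]->3; indeg[4]->0 | ready=[4] | order so far=[3]
  pop 4: indeg[0]->0; indeg[1]->1; indeg[2]->2 | ready=[0] | order so far=[3, 4]
  pop 0: indeg[1]->0; indeg[2]->1 | ready=[1] | order so far=[3, 4, 0]
  pop 1: indeg[2]->0 | ready=[2] | order so far=[3, 4, 0, 1]
  pop 2: no out-edges | ready=[] | order so far=[3, 4, 0, 1, 2]
New canonical toposort: [3, 4, 0, 1, 2]
Compare positions:
  Node 0: index 2 -> 2 (same)
  Node 1: index 3 -> 3 (same)
  Node 2: index 4 -> 4 (same)
  Node 3: index 0 -> 0 (same)
  Node 4: index 1 -> 1 (same)
Nodes that changed position: none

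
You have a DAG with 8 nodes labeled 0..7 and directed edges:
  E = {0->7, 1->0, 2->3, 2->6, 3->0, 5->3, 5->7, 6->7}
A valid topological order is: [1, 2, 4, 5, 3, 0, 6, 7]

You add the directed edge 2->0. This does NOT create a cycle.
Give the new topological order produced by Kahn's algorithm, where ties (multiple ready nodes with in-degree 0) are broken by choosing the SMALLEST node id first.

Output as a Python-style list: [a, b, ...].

Answer: [1, 2, 4, 5, 3, 0, 6, 7]

Derivation:
Old toposort: [1, 2, 4, 5, 3, 0, 6, 7]
Added edge: 2->0
Position of 2 (1) < position of 0 (5). Old order still valid.
Run Kahn's algorithm (break ties by smallest node id):
  initial in-degrees: [3, 0, 0, 2, 0, 0, 1, 3]
  ready (indeg=0): [1, 2, 4, 5]
  pop 1: indeg[0]->2 | ready=[2, 4, 5] | order so far=[1]
  pop 2: indeg[0]->1; indeg[3]->1; indeg[6]->0 | ready=[4, 5, 6] | order so far=[1, 2]
  pop 4: no out-edges | ready=[5, 6] | order so far=[1, 2, 4]
  pop 5: indeg[3]->0; indeg[7]->2 | ready=[3, 6] | order so far=[1, 2, 4, 5]
  pop 3: indeg[0]->0 | ready=[0, 6] | order so far=[1, 2, 4, 5, 3]
  pop 0: indeg[7]->1 | ready=[6] | order so far=[1, 2, 4, 5, 3, 0]
  pop 6: indeg[7]->0 | ready=[7] | order so far=[1, 2, 4, 5, 3, 0, 6]
  pop 7: no out-edges | ready=[] | order so far=[1, 2, 4, 5, 3, 0, 6, 7]
  Result: [1, 2, 4, 5, 3, 0, 6, 7]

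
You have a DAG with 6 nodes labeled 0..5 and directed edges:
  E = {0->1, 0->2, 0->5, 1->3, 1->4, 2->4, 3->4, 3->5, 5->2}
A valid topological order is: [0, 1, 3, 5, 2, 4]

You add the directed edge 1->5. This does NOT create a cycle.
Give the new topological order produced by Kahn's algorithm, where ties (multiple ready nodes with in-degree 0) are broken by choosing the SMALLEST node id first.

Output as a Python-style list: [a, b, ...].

Old toposort: [0, 1, 3, 5, 2, 4]
Added edge: 1->5
Position of 1 (1) < position of 5 (3). Old order still valid.
Run Kahn's algorithm (break ties by smallest node id):
  initial in-degrees: [0, 1, 2, 1, 3, 3]
  ready (indeg=0): [0]
  pop 0: indeg[1]->0; indeg[2]->1; indeg[5]->2 | ready=[1] | order so far=[0]
  pop 1: indeg[3]->0; indeg[4]->2; indeg[5]->1 | ready=[3] | order so far=[0, 1]
  pop 3: indeg[4]->1; indeg[5]->0 | ready=[5] | order so far=[0, 1, 3]
  pop 5: indeg[2]->0 | ready=[2] | order so far=[0, 1, 3, 5]
  pop 2: indeg[4]->0 | ready=[4] | order so far=[0, 1, 3, 5, 2]
  pop 4: no out-edges | ready=[] | order so far=[0, 1, 3, 5, 2, 4]
  Result: [0, 1, 3, 5, 2, 4]

Answer: [0, 1, 3, 5, 2, 4]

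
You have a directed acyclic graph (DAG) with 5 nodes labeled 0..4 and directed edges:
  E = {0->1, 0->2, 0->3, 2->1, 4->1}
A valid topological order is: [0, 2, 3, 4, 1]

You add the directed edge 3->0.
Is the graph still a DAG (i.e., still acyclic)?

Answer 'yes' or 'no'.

Answer: no

Derivation:
Given toposort: [0, 2, 3, 4, 1]
Position of 3: index 2; position of 0: index 0
New edge 3->0: backward (u after v in old order)
Backward edge: old toposort is now invalid. Check if this creates a cycle.
Does 0 already reach 3? Reachable from 0: [0, 1, 2, 3]. YES -> cycle!
Still a DAG? no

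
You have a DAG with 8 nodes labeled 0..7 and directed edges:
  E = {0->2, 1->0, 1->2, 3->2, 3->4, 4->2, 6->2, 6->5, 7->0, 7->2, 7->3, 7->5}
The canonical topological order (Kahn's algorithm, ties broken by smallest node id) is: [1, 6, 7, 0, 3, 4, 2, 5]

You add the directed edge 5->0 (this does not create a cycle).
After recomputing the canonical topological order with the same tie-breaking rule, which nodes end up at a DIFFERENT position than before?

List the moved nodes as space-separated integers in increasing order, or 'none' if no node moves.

Old toposort: [1, 6, 7, 0, 3, 4, 2, 5]
Added edge 5->0
Recompute Kahn (smallest-id tiebreak):
  initial in-degrees: [3, 0, 6, 1, 1, 2, 0, 0]
  ready (indeg=0): [1, 6, 7]
  pop 1: indeg[0]->2; indeg[2]->5 | ready=[6, 7] | order so far=[1]
  pop 6: indeg[2]->4; indeg[5]->1 | ready=[7] | order so far=[1, 6]
  pop 7: indeg[0]->1; indeg[2]->3; indeg[3]->0; indeg[5]->0 | ready=[3, 5] | order so far=[1, 6, 7]
  pop 3: indeg[2]->2; indeg[4]->0 | ready=[4, 5] | order so far=[1, 6, 7, 3]
  pop 4: indeg[2]->1 | ready=[5] | order so far=[1, 6, 7, 3, 4]
  pop 5: indeg[0]->0 | ready=[0] | order so far=[1, 6, 7, 3, 4, 5]
  pop 0: indeg[2]->0 | ready=[2] | order so far=[1, 6, 7, 3, 4, 5, 0]
  pop 2: no out-edges | ready=[] | order so far=[1, 6, 7, 3, 4, 5, 0, 2]
New canonical toposort: [1, 6, 7, 3, 4, 5, 0, 2]
Compare positions:
  Node 0: index 3 -> 6 (moved)
  Node 1: index 0 -> 0 (same)
  Node 2: index 6 -> 7 (moved)
  Node 3: index 4 -> 3 (moved)
  Node 4: index 5 -> 4 (moved)
  Node 5: index 7 -> 5 (moved)
  Node 6: index 1 -> 1 (same)
  Node 7: index 2 -> 2 (same)
Nodes that changed position: 0 2 3 4 5

Answer: 0 2 3 4 5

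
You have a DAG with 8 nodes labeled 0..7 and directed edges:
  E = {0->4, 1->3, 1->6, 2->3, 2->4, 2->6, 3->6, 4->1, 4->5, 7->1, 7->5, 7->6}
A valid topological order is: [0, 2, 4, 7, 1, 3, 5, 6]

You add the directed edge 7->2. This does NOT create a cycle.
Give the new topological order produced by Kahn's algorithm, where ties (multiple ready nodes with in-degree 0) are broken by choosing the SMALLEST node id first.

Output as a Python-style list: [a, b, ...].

Answer: [0, 7, 2, 4, 1, 3, 5, 6]

Derivation:
Old toposort: [0, 2, 4, 7, 1, 3, 5, 6]
Added edge: 7->2
Position of 7 (3) > position of 2 (1). Must reorder: 7 must now come before 2.
Run Kahn's algorithm (break ties by smallest node id):
  initial in-degrees: [0, 2, 1, 2, 2, 2, 4, 0]
  ready (indeg=0): [0, 7]
  pop 0: indeg[4]->1 | ready=[7] | order so far=[0]
  pop 7: indeg[1]->1; indeg[2]->0; indeg[5]->1; indeg[6]->3 | ready=[2] | order so far=[0, 7]
  pop 2: indeg[3]->1; indeg[4]->0; indeg[6]->2 | ready=[4] | order so far=[0, 7, 2]
  pop 4: indeg[1]->0; indeg[5]->0 | ready=[1, 5] | order so far=[0, 7, 2, 4]
  pop 1: indeg[3]->0; indeg[6]->1 | ready=[3, 5] | order so far=[0, 7, 2, 4, 1]
  pop 3: indeg[6]->0 | ready=[5, 6] | order so far=[0, 7, 2, 4, 1, 3]
  pop 5: no out-edges | ready=[6] | order so far=[0, 7, 2, 4, 1, 3, 5]
  pop 6: no out-edges | ready=[] | order so far=[0, 7, 2, 4, 1, 3, 5, 6]
  Result: [0, 7, 2, 4, 1, 3, 5, 6]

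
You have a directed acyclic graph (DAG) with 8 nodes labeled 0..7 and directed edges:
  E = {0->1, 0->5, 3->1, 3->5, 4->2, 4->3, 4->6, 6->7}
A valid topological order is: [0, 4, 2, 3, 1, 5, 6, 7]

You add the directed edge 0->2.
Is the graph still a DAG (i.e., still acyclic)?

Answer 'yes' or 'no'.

Given toposort: [0, 4, 2, 3, 1, 5, 6, 7]
Position of 0: index 0; position of 2: index 2
New edge 0->2: forward
Forward edge: respects the existing order. Still a DAG, same toposort still valid.
Still a DAG? yes

Answer: yes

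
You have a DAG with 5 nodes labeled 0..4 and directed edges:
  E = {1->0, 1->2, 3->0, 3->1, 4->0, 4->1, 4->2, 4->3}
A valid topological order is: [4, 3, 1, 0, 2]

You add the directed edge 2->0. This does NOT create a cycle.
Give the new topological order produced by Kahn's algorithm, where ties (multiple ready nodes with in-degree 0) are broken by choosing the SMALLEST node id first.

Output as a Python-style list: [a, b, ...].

Answer: [4, 3, 1, 2, 0]

Derivation:
Old toposort: [4, 3, 1, 0, 2]
Added edge: 2->0
Position of 2 (4) > position of 0 (3). Must reorder: 2 must now come before 0.
Run Kahn's algorithm (break ties by smallest node id):
  initial in-degrees: [4, 2, 2, 1, 0]
  ready (indeg=0): [4]
  pop 4: indeg[0]->3; indeg[1]->1; indeg[2]->1; indeg[3]->0 | ready=[3] | order so far=[4]
  pop 3: indeg[0]->2; indeg[1]->0 | ready=[1] | order so far=[4, 3]
  pop 1: indeg[0]->1; indeg[2]->0 | ready=[2] | order so far=[4, 3, 1]
  pop 2: indeg[0]->0 | ready=[0] | order so far=[4, 3, 1, 2]
  pop 0: no out-edges | ready=[] | order so far=[4, 3, 1, 2, 0]
  Result: [4, 3, 1, 2, 0]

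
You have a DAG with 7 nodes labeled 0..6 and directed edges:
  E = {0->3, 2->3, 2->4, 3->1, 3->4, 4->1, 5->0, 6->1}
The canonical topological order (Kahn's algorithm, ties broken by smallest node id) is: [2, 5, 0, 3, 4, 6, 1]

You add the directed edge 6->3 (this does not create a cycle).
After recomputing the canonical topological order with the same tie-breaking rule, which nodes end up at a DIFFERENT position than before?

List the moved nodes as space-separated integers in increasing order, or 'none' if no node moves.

Answer: 3 4 6

Derivation:
Old toposort: [2, 5, 0, 3, 4, 6, 1]
Added edge 6->3
Recompute Kahn (smallest-id tiebreak):
  initial in-degrees: [1, 3, 0, 3, 2, 0, 0]
  ready (indeg=0): [2, 5, 6]
  pop 2: indeg[3]->2; indeg[4]->1 | ready=[5, 6] | order so far=[2]
  pop 5: indeg[0]->0 | ready=[0, 6] | order so far=[2, 5]
  pop 0: indeg[3]->1 | ready=[6] | order so far=[2, 5, 0]
  pop 6: indeg[1]->2; indeg[3]->0 | ready=[3] | order so far=[2, 5, 0, 6]
  pop 3: indeg[1]->1; indeg[4]->0 | ready=[4] | order so far=[2, 5, 0, 6, 3]
  pop 4: indeg[1]->0 | ready=[1] | order so far=[2, 5, 0, 6, 3, 4]
  pop 1: no out-edges | ready=[] | order so far=[2, 5, 0, 6, 3, 4, 1]
New canonical toposort: [2, 5, 0, 6, 3, 4, 1]
Compare positions:
  Node 0: index 2 -> 2 (same)
  Node 1: index 6 -> 6 (same)
  Node 2: index 0 -> 0 (same)
  Node 3: index 3 -> 4 (moved)
  Node 4: index 4 -> 5 (moved)
  Node 5: index 1 -> 1 (same)
  Node 6: index 5 -> 3 (moved)
Nodes that changed position: 3 4 6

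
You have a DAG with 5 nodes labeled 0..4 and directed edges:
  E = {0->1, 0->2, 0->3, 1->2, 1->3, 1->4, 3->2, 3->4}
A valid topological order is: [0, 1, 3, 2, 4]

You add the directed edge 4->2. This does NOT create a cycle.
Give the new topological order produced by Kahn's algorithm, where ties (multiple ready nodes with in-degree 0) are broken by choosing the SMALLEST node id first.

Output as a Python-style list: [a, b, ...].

Old toposort: [0, 1, 3, 2, 4]
Added edge: 4->2
Position of 4 (4) > position of 2 (3). Must reorder: 4 must now come before 2.
Run Kahn's algorithm (break ties by smallest node id):
  initial in-degrees: [0, 1, 4, 2, 2]
  ready (indeg=0): [0]
  pop 0: indeg[1]->0; indeg[2]->3; indeg[3]->1 | ready=[1] | order so far=[0]
  pop 1: indeg[2]->2; indeg[3]->0; indeg[4]->1 | ready=[3] | order so far=[0, 1]
  pop 3: indeg[2]->1; indeg[4]->0 | ready=[4] | order so far=[0, 1, 3]
  pop 4: indeg[2]->0 | ready=[2] | order so far=[0, 1, 3, 4]
  pop 2: no out-edges | ready=[] | order so far=[0, 1, 3, 4, 2]
  Result: [0, 1, 3, 4, 2]

Answer: [0, 1, 3, 4, 2]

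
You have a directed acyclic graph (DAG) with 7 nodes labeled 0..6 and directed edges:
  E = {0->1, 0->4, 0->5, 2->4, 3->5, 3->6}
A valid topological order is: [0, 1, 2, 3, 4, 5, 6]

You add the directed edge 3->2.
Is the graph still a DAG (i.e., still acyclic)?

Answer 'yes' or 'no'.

Given toposort: [0, 1, 2, 3, 4, 5, 6]
Position of 3: index 3; position of 2: index 2
New edge 3->2: backward (u after v in old order)
Backward edge: old toposort is now invalid. Check if this creates a cycle.
Does 2 already reach 3? Reachable from 2: [2, 4]. NO -> still a DAG (reorder needed).
Still a DAG? yes

Answer: yes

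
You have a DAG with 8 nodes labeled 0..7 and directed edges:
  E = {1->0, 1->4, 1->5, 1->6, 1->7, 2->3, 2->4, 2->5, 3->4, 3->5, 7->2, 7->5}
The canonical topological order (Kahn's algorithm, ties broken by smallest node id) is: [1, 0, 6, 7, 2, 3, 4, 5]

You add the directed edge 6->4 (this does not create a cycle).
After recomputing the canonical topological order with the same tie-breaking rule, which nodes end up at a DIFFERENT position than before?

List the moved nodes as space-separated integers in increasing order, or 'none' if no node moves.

Old toposort: [1, 0, 6, 7, 2, 3, 4, 5]
Added edge 6->4
Recompute Kahn (smallest-id tiebreak):
  initial in-degrees: [1, 0, 1, 1, 4, 4, 1, 1]
  ready (indeg=0): [1]
  pop 1: indeg[0]->0; indeg[4]->3; indeg[5]->3; indeg[6]->0; indeg[7]->0 | ready=[0, 6, 7] | order so far=[1]
  pop 0: no out-edges | ready=[6, 7] | order so far=[1, 0]
  pop 6: indeg[4]->2 | ready=[7] | order so far=[1, 0, 6]
  pop 7: indeg[2]->0; indeg[5]->2 | ready=[2] | order so far=[1, 0, 6, 7]
  pop 2: indeg[3]->0; indeg[4]->1; indeg[5]->1 | ready=[3] | order so far=[1, 0, 6, 7, 2]
  pop 3: indeg[4]->0; indeg[5]->0 | ready=[4, 5] | order so far=[1, 0, 6, 7, 2, 3]
  pop 4: no out-edges | ready=[5] | order so far=[1, 0, 6, 7, 2, 3, 4]
  pop 5: no out-edges | ready=[] | order so far=[1, 0, 6, 7, 2, 3, 4, 5]
New canonical toposort: [1, 0, 6, 7, 2, 3, 4, 5]
Compare positions:
  Node 0: index 1 -> 1 (same)
  Node 1: index 0 -> 0 (same)
  Node 2: index 4 -> 4 (same)
  Node 3: index 5 -> 5 (same)
  Node 4: index 6 -> 6 (same)
  Node 5: index 7 -> 7 (same)
  Node 6: index 2 -> 2 (same)
  Node 7: index 3 -> 3 (same)
Nodes that changed position: none

Answer: none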